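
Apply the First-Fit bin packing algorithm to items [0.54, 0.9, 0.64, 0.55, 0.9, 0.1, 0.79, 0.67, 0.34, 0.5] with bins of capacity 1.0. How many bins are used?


Place items sequentially using First-Fit:
  Item 0.54 -> new Bin 1
  Item 0.9 -> new Bin 2
  Item 0.64 -> new Bin 3
  Item 0.55 -> new Bin 4
  Item 0.9 -> new Bin 5
  Item 0.1 -> Bin 1 (now 0.64)
  Item 0.79 -> new Bin 6
  Item 0.67 -> new Bin 7
  Item 0.34 -> Bin 1 (now 0.98)
  Item 0.5 -> new Bin 8
Total bins used = 8

8


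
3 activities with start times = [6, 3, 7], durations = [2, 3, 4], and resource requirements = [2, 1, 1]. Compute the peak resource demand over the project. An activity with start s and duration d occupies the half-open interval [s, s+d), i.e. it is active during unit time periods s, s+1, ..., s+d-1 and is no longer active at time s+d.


Each activity i is active on [start_i, start_i + duration_i).
Compute total resource usage per time slot:
  t=0: active resources = [], total = 0
  t=1: active resources = [], total = 0
  t=2: active resources = [], total = 0
  t=3: active resources = [1], total = 1
  t=4: active resources = [1], total = 1
  t=5: active resources = [1], total = 1
  t=6: active resources = [2], total = 2
  t=7: active resources = [2, 1], total = 3
  t=8: active resources = [1], total = 1
  t=9: active resources = [1], total = 1
  t=10: active resources = [1], total = 1
Peak resource demand = 3

3


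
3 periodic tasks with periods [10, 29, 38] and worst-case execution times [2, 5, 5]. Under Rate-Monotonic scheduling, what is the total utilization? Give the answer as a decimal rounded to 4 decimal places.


Compute individual utilizations (exact fractions):
  Task 1: C/T = 2/10 = 1/5 (approx. 0.2)
  Task 2: C/T = 5/29 (approx. 0.1724)
  Task 3: C/T = 5/38 (approx. 0.1316)
Total utilization U = 1/5 + 5/29 + 5/38 = 2777/5510
Rounded to 4 decimal places: U = 0.5040
RM (Liu & Layland) bound for 3 tasks = 0.779763; compare with U = 2777/5510 (approx. 0.503993)
U <= bound, so schedulable by RM sufficient condition.

0.5040


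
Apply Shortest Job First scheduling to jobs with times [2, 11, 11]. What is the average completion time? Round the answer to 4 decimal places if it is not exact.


SJF order (ascending): [2, 11, 11]
Completion times:
  Job 1: burst=2, C=2
  Job 2: burst=11, C=13
  Job 3: burst=11, C=24
Average completion = 39/3 = 13.0

13.0


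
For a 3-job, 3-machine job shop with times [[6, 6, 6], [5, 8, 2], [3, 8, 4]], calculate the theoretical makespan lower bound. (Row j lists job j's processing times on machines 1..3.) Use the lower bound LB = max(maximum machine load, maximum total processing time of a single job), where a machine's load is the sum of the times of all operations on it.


Machine loads:
  Machine 1: 6 + 5 + 3 = 14
  Machine 2: 6 + 8 + 8 = 22
  Machine 3: 6 + 2 + 4 = 12
Max machine load = 22
Job totals:
  Job 1: 18
  Job 2: 15
  Job 3: 15
Max job total = 18
Lower bound = max(22, 18) = 22

22


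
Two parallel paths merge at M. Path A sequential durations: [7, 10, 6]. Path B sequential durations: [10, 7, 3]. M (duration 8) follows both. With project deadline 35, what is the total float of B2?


Forward pass: ES(B2) = sum of predecessors on chain B = 10
EF = ES + duration = 10 + 7 = 17
Backward pass: LF(M) = deadline = 35; LS(M) = 35 - 8 = 27
LF(B2) = LS(M) - sum(successors on chain B) = 27 - 3 = 24
LS = LF - duration = 24 - 7 = 17
Total float = LS - ES = 17 - 10 = 7

7


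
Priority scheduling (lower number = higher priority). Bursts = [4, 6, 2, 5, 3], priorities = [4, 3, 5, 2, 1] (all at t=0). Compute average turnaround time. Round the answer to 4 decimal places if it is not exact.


Sort by priority (ascending = highest first):
Order: [(1, 3), (2, 5), (3, 6), (4, 4), (5, 2)]
Completion times:
  Priority 1, burst=3, C=3
  Priority 2, burst=5, C=8
  Priority 3, burst=6, C=14
  Priority 4, burst=4, C=18
  Priority 5, burst=2, C=20
Average turnaround = 63/5 = 12.6

12.6


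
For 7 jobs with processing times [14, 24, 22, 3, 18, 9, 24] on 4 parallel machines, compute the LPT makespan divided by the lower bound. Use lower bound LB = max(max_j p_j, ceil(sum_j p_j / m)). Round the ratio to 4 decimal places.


LPT order: [24, 24, 22, 18, 14, 9, 3]
Machine loads after assignment: [27, 24, 31, 32]
LPT makespan = 32
Lower bound = max(max_job, ceil(total/4)) = max(24, 29) = 29
Ratio = 32 / 29 = 1.1034

1.1034


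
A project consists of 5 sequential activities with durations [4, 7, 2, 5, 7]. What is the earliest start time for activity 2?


Activity 2 starts after activities 1 through 1 complete.
Predecessor durations: [4]
ES = 4 = 4

4


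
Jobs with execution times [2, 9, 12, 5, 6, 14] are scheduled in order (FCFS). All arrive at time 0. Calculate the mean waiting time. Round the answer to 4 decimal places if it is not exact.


FCFS order (as given): [2, 9, 12, 5, 6, 14]
Waiting times:
  Job 1: wait = 0
  Job 2: wait = 2
  Job 3: wait = 11
  Job 4: wait = 23
  Job 5: wait = 28
  Job 6: wait = 34
Sum of waiting times = 98
Average waiting time = 98/6 = 16.3333

16.3333


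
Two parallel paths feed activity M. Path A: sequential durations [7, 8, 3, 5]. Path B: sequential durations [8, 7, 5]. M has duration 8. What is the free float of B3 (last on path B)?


ES(B3) = sum of predecessors on chain B = 15
EF(B3) = ES + duration = 15 + 5 = 20
Successor of B3 is M. ES(M) = max(sum(A), sum(B)) = max(23, 20) = 23
Free float = ES(successor) - EF(current) = 23 - 20 = 3

3


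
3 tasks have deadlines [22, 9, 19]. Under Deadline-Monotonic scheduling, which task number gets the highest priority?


Sort tasks by relative deadline (ascending):
  Task 2: deadline = 9
  Task 3: deadline = 19
  Task 1: deadline = 22
Priority order (highest first): [2, 3, 1]
Highest priority task = 2

2


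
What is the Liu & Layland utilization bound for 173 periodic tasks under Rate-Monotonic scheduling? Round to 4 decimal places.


Compute 2^(1/173) = 1.0040146684
Subtract 1: 1.0040146684 - 1 = 0.0040146684
Multiply by n: 173 * 0.0040146684 = 0.6945376332
Round to 4 dp: 0.6945

0.6945


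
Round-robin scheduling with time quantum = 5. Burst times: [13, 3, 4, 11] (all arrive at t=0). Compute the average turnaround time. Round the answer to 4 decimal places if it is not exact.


Time quantum = 5
Execution trace:
  J1 runs 5 units, time = 5
  J2 runs 3 units, time = 8
  J3 runs 4 units, time = 12
  J4 runs 5 units, time = 17
  J1 runs 5 units, time = 22
  J4 runs 5 units, time = 27
  J1 runs 3 units, time = 30
  J4 runs 1 units, time = 31
Finish times: [30, 8, 12, 31]
Average turnaround = 81/4 = 20.25

20.25


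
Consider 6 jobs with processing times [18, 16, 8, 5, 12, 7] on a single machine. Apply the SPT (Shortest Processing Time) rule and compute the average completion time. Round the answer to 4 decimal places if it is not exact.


Sort jobs by processing time (SPT order): [5, 7, 8, 12, 16, 18]
Compute completion times sequentially:
  Job 1: processing = 5, completes at 5
  Job 2: processing = 7, completes at 12
  Job 3: processing = 8, completes at 20
  Job 4: processing = 12, completes at 32
  Job 5: processing = 16, completes at 48
  Job 6: processing = 18, completes at 66
Sum of completion times = 183
Average completion time = 183/6 = 30.5

30.5


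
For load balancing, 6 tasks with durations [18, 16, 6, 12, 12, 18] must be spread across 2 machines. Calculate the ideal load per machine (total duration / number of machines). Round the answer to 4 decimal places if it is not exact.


Total processing time = 18 + 16 + 6 + 12 + 12 + 18 = 82
Number of machines = 2
Ideal balanced load = 82 / 2 = 41.0

41.0


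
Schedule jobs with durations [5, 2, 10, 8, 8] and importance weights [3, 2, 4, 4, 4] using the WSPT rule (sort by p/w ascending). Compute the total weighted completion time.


Compute p/w ratios and sort ascending (WSPT): [(2, 2), (5, 3), (8, 4), (8, 4), (10, 4)]
Compute weighted completion times:
  Job (p=2,w=2): C=2, w*C=2*2=4
  Job (p=5,w=3): C=7, w*C=3*7=21
  Job (p=8,w=4): C=15, w*C=4*15=60
  Job (p=8,w=4): C=23, w*C=4*23=92
  Job (p=10,w=4): C=33, w*C=4*33=132
Total weighted completion time = 309

309


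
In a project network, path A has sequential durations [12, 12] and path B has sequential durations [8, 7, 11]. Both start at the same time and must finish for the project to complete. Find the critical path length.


Path A total = 12 + 12 = 24
Path B total = 8 + 7 + 11 = 26
Critical path = longest path = max(24, 26) = 26

26


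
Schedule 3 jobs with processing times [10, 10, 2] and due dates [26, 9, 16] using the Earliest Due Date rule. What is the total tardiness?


Sort by due date (EDD order): [(10, 9), (2, 16), (10, 26)]
Compute completion times and tardiness:
  Job 1: p=10, d=9, C=10, tardiness=max(0,10-9)=1
  Job 2: p=2, d=16, C=12, tardiness=max(0,12-16)=0
  Job 3: p=10, d=26, C=22, tardiness=max(0,22-26)=0
Total tardiness = 1

1


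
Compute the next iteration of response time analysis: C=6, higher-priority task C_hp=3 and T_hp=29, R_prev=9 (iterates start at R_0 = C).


R_next = C + ceil(R_prev / T_hp) * C_hp
ceil(9 / 29) = ceil(0.3103) = 1
Interference = 1 * 3 = 3
R_next = 6 + 3 = 9
R_next = R_prev, so the iteration has converged (response time = 9).

9


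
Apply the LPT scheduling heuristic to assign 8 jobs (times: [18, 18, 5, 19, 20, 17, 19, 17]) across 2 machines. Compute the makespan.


Sort jobs in decreasing order (LPT): [20, 19, 19, 18, 18, 17, 17, 5]
Assign each job to the least loaded machine:
  Machine 1: jobs [20, 18, 18, 5], load = 61
  Machine 2: jobs [19, 19, 17, 17], load = 72
Makespan = max load = 72

72


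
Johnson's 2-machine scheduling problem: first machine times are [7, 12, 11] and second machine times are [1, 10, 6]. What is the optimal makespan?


Apply Johnson's rule:
  Group 1 (a <= b): []
  Group 2 (a > b): [(2, 12, 10), (3, 11, 6), (1, 7, 1)]
Optimal job order: [2, 3, 1]
Schedule:
  Job 2: M1 done at 12, M2 done at 22
  Job 3: M1 done at 23, M2 done at 29
  Job 1: M1 done at 30, M2 done at 31
Makespan = 31

31


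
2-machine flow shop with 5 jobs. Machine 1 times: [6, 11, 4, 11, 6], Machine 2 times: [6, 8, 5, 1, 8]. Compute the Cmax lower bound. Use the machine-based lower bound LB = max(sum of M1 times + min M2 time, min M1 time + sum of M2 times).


LB1 = sum(M1 times) + min(M2 times) = 38 + 1 = 39
LB2 = min(M1 times) + sum(M2 times) = 4 + 28 = 32
Lower bound = max(LB1, LB2) = max(39, 32) = 39

39


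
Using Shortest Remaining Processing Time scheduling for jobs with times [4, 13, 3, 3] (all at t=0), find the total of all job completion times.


Since all jobs arrive at t=0, SRPT equals SPT ordering.
SPT order: [3, 3, 4, 13]
Completion times:
  Job 1: p=3, C=3
  Job 2: p=3, C=6
  Job 3: p=4, C=10
  Job 4: p=13, C=23
Total completion time = 3 + 6 + 10 + 23 = 42

42


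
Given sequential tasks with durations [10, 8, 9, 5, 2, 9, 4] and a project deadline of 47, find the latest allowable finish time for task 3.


LF(activity 3) = deadline - sum of successor durations
Successors: activities 4 through 7 with durations [5, 2, 9, 4]
Sum of successor durations = 20
LF = 47 - 20 = 27

27


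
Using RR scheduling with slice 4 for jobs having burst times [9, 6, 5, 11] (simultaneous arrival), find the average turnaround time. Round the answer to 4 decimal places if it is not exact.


Time quantum = 4
Execution trace:
  J1 runs 4 units, time = 4
  J2 runs 4 units, time = 8
  J3 runs 4 units, time = 12
  J4 runs 4 units, time = 16
  J1 runs 4 units, time = 20
  J2 runs 2 units, time = 22
  J3 runs 1 units, time = 23
  J4 runs 4 units, time = 27
  J1 runs 1 units, time = 28
  J4 runs 3 units, time = 31
Finish times: [28, 22, 23, 31]
Average turnaround = 104/4 = 26.0

26.0


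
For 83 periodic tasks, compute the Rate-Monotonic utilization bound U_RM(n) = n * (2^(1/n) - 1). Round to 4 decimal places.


Compute 2^(1/83) = 1.0083861392
Subtract 1: 1.0083861392 - 1 = 0.0083861392
Multiply by n: 83 * 0.0083861392 = 0.6960495536
Round to 4 dp: 0.6960

0.6960


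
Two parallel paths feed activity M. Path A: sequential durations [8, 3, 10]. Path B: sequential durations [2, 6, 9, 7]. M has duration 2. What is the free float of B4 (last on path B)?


ES(B4) = sum of predecessors on chain B = 17
EF(B4) = ES + duration = 17 + 7 = 24
Successor of B4 is M. ES(M) = max(sum(A), sum(B)) = max(21, 24) = 24
Free float = ES(successor) - EF(current) = 24 - 24 = 0

0


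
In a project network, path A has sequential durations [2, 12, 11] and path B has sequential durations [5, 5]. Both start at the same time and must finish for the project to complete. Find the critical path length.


Path A total = 2 + 12 + 11 = 25
Path B total = 5 + 5 = 10
Critical path = longest path = max(25, 10) = 25

25


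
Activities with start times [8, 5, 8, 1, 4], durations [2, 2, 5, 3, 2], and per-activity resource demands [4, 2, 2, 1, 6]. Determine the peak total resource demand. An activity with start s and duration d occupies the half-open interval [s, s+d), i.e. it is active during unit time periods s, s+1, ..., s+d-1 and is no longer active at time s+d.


Each activity i is active on [start_i, start_i + duration_i).
Compute total resource usage per time slot:
  t=0: active resources = [], total = 0
  t=1: active resources = [1], total = 1
  t=2: active resources = [1], total = 1
  t=3: active resources = [1], total = 1
  t=4: active resources = [6], total = 6
  t=5: active resources = [2, 6], total = 8
  t=6: active resources = [2], total = 2
  t=7: active resources = [], total = 0
  t=8: active resources = [4, 2], total = 6
  t=9: active resources = [4, 2], total = 6
  t=10: active resources = [2], total = 2
  t=11: active resources = [2], total = 2
  t=12: active resources = [2], total = 2
Peak resource demand = 8

8


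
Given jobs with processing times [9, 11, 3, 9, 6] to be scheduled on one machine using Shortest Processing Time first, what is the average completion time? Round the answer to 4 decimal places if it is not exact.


Sort jobs by processing time (SPT order): [3, 6, 9, 9, 11]
Compute completion times sequentially:
  Job 1: processing = 3, completes at 3
  Job 2: processing = 6, completes at 9
  Job 3: processing = 9, completes at 18
  Job 4: processing = 9, completes at 27
  Job 5: processing = 11, completes at 38
Sum of completion times = 95
Average completion time = 95/5 = 19.0

19.0


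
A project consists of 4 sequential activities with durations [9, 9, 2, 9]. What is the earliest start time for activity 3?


Activity 3 starts after activities 1 through 2 complete.
Predecessor durations: [9, 9]
ES = 9 + 9 = 18

18


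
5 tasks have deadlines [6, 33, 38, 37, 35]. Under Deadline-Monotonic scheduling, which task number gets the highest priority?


Sort tasks by relative deadline (ascending):
  Task 1: deadline = 6
  Task 2: deadline = 33
  Task 5: deadline = 35
  Task 4: deadline = 37
  Task 3: deadline = 38
Priority order (highest first): [1, 2, 5, 4, 3]
Highest priority task = 1

1


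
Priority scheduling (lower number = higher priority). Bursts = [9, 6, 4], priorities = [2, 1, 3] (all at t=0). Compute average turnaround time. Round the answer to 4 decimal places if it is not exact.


Sort by priority (ascending = highest first):
Order: [(1, 6), (2, 9), (3, 4)]
Completion times:
  Priority 1, burst=6, C=6
  Priority 2, burst=9, C=15
  Priority 3, burst=4, C=19
Average turnaround = 40/3 = 13.3333

13.3333


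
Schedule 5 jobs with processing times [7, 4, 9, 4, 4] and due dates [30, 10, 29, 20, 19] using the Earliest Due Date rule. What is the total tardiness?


Sort by due date (EDD order): [(4, 10), (4, 19), (4, 20), (9, 29), (7, 30)]
Compute completion times and tardiness:
  Job 1: p=4, d=10, C=4, tardiness=max(0,4-10)=0
  Job 2: p=4, d=19, C=8, tardiness=max(0,8-19)=0
  Job 3: p=4, d=20, C=12, tardiness=max(0,12-20)=0
  Job 4: p=9, d=29, C=21, tardiness=max(0,21-29)=0
  Job 5: p=7, d=30, C=28, tardiness=max(0,28-30)=0
Total tardiness = 0

0


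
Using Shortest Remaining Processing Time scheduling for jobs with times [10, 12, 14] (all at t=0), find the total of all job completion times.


Since all jobs arrive at t=0, SRPT equals SPT ordering.
SPT order: [10, 12, 14]
Completion times:
  Job 1: p=10, C=10
  Job 2: p=12, C=22
  Job 3: p=14, C=36
Total completion time = 10 + 22 + 36 = 68

68


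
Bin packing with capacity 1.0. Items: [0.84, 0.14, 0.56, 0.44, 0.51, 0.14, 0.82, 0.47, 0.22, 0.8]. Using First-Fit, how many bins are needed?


Place items sequentially using First-Fit:
  Item 0.84 -> new Bin 1
  Item 0.14 -> Bin 1 (now 0.98)
  Item 0.56 -> new Bin 2
  Item 0.44 -> Bin 2 (now 1.0)
  Item 0.51 -> new Bin 3
  Item 0.14 -> Bin 3 (now 0.65)
  Item 0.82 -> new Bin 4
  Item 0.47 -> new Bin 5
  Item 0.22 -> Bin 3 (now 0.87)
  Item 0.8 -> new Bin 6
Total bins used = 6

6


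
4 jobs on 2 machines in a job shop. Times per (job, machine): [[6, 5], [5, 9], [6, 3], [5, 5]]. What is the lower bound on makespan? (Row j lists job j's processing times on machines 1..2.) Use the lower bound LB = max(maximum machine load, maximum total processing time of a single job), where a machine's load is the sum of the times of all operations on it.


Machine loads:
  Machine 1: 6 + 5 + 6 + 5 = 22
  Machine 2: 5 + 9 + 3 + 5 = 22
Max machine load = 22
Job totals:
  Job 1: 11
  Job 2: 14
  Job 3: 9
  Job 4: 10
Max job total = 14
Lower bound = max(22, 14) = 22

22


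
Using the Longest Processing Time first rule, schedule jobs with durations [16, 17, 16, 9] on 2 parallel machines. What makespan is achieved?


Sort jobs in decreasing order (LPT): [17, 16, 16, 9]
Assign each job to the least loaded machine:
  Machine 1: jobs [17, 9], load = 26
  Machine 2: jobs [16, 16], load = 32
Makespan = max load = 32

32


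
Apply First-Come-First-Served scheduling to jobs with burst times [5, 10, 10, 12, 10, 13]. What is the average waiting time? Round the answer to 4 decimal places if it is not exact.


FCFS order (as given): [5, 10, 10, 12, 10, 13]
Waiting times:
  Job 1: wait = 0
  Job 2: wait = 5
  Job 3: wait = 15
  Job 4: wait = 25
  Job 5: wait = 37
  Job 6: wait = 47
Sum of waiting times = 129
Average waiting time = 129/6 = 21.5

21.5


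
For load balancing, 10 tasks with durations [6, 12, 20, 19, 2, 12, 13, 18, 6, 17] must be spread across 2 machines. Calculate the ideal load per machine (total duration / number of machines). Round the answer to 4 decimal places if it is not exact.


Total processing time = 6 + 12 + 20 + 19 + 2 + 12 + 13 + 18 + 6 + 17 = 125
Number of machines = 2
Ideal balanced load = 125 / 2 = 62.5

62.5


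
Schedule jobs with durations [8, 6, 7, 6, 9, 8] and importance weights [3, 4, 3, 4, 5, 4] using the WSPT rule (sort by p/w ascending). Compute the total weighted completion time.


Compute p/w ratios and sort ascending (WSPT): [(6, 4), (6, 4), (9, 5), (8, 4), (7, 3), (8, 3)]
Compute weighted completion times:
  Job (p=6,w=4): C=6, w*C=4*6=24
  Job (p=6,w=4): C=12, w*C=4*12=48
  Job (p=9,w=5): C=21, w*C=5*21=105
  Job (p=8,w=4): C=29, w*C=4*29=116
  Job (p=7,w=3): C=36, w*C=3*36=108
  Job (p=8,w=3): C=44, w*C=3*44=132
Total weighted completion time = 533

533


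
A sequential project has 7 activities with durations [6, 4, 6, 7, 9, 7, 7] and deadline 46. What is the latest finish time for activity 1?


LF(activity 1) = deadline - sum of successor durations
Successors: activities 2 through 7 with durations [4, 6, 7, 9, 7, 7]
Sum of successor durations = 40
LF = 46 - 40 = 6

6


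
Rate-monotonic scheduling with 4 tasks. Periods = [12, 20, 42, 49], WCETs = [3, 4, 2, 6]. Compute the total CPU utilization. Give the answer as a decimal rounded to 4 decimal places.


Compute individual utilizations (exact fractions):
  Task 1: C/T = 3/12 = 1/4 (approx. 0.25)
  Task 2: C/T = 4/20 = 1/5 (approx. 0.2)
  Task 3: C/T = 2/42 = 1/21 (approx. 0.0476)
  Task 4: C/T = 6/49 (approx. 0.1224)
Total utilization U = 1/4 + 1/5 + 1/21 + 6/49 = 1823/2940
Rounded to 4 decimal places: U = 0.6201
RM (Liu & Layland) bound for 4 tasks = 0.756828; compare with U = 1823/2940 (approx. 0.620068)
U <= bound, so schedulable by RM sufficient condition.

0.6201


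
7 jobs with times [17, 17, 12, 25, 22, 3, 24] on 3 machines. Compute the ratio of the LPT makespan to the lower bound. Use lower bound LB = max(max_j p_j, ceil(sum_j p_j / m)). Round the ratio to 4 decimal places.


LPT order: [25, 24, 22, 17, 17, 12, 3]
Machine loads after assignment: [40, 41, 39]
LPT makespan = 41
Lower bound = max(max_job, ceil(total/3)) = max(25, 40) = 40
Ratio = 41 / 40 = 1.025

1.025


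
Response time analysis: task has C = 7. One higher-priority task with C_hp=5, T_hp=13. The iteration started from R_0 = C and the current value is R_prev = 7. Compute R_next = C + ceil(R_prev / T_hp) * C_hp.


R_next = C + ceil(R_prev / T_hp) * C_hp
ceil(7 / 13) = ceil(0.5385) = 1
Interference = 1 * 5 = 5
R_next = 7 + 5 = 12

12


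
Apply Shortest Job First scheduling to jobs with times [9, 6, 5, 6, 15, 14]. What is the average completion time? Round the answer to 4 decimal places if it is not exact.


SJF order (ascending): [5, 6, 6, 9, 14, 15]
Completion times:
  Job 1: burst=5, C=5
  Job 2: burst=6, C=11
  Job 3: burst=6, C=17
  Job 4: burst=9, C=26
  Job 5: burst=14, C=40
  Job 6: burst=15, C=55
Average completion = 154/6 = 25.6667

25.6667


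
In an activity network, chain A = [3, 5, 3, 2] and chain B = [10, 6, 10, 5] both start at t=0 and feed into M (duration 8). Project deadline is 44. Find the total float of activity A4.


Forward pass: ES(A4) = sum of predecessors on chain A = 11
EF = ES + duration = 11 + 2 = 13
Backward pass: LF(M) = deadline = 44; LS(M) = 44 - 8 = 36
LF(A4) = LS(M) - sum(successors on chain A) = 36 - 0 = 36
LS = LF - duration = 36 - 2 = 34
Total float = LS - ES = 34 - 11 = 23

23


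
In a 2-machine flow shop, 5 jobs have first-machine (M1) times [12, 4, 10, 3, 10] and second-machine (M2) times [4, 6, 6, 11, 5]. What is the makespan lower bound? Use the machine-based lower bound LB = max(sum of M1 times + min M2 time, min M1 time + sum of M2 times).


LB1 = sum(M1 times) + min(M2 times) = 39 + 4 = 43
LB2 = min(M1 times) + sum(M2 times) = 3 + 32 = 35
Lower bound = max(LB1, LB2) = max(43, 35) = 43

43


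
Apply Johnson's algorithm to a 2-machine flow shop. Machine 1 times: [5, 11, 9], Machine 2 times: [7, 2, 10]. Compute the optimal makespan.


Apply Johnson's rule:
  Group 1 (a <= b): [(1, 5, 7), (3, 9, 10)]
  Group 2 (a > b): [(2, 11, 2)]
Optimal job order: [1, 3, 2]
Schedule:
  Job 1: M1 done at 5, M2 done at 12
  Job 3: M1 done at 14, M2 done at 24
  Job 2: M1 done at 25, M2 done at 27
Makespan = 27

27


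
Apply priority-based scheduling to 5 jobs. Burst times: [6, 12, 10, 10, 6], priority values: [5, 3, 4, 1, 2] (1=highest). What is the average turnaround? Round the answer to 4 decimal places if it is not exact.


Sort by priority (ascending = highest first):
Order: [(1, 10), (2, 6), (3, 12), (4, 10), (5, 6)]
Completion times:
  Priority 1, burst=10, C=10
  Priority 2, burst=6, C=16
  Priority 3, burst=12, C=28
  Priority 4, burst=10, C=38
  Priority 5, burst=6, C=44
Average turnaround = 136/5 = 27.2

27.2


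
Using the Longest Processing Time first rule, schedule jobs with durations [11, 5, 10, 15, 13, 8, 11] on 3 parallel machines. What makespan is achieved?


Sort jobs in decreasing order (LPT): [15, 13, 11, 11, 10, 8, 5]
Assign each job to the least loaded machine:
  Machine 1: jobs [15, 8], load = 23
  Machine 2: jobs [13, 10], load = 23
  Machine 3: jobs [11, 11, 5], load = 27
Makespan = max load = 27

27


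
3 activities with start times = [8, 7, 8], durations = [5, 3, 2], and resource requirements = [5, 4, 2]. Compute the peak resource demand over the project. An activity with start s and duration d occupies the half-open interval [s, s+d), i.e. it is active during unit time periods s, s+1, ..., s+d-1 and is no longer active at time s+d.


Each activity i is active on [start_i, start_i + duration_i).
Compute total resource usage per time slot:
  t=0: active resources = [], total = 0
  t=1: active resources = [], total = 0
  t=2: active resources = [], total = 0
  t=3: active resources = [], total = 0
  t=4: active resources = [], total = 0
  t=5: active resources = [], total = 0
  t=6: active resources = [], total = 0
  t=7: active resources = [4], total = 4
  t=8: active resources = [5, 4, 2], total = 11
  t=9: active resources = [5, 4, 2], total = 11
  t=10: active resources = [5], total = 5
  t=11: active resources = [5], total = 5
  t=12: active resources = [5], total = 5
Peak resource demand = 11

11


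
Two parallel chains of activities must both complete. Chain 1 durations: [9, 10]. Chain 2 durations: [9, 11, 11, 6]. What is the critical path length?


Path A total = 9 + 10 = 19
Path B total = 9 + 11 + 11 + 6 = 37
Critical path = longest path = max(19, 37) = 37

37


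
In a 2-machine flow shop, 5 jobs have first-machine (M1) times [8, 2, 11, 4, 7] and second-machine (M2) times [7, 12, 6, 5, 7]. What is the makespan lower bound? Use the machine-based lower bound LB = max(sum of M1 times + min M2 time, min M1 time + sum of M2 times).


LB1 = sum(M1 times) + min(M2 times) = 32 + 5 = 37
LB2 = min(M1 times) + sum(M2 times) = 2 + 37 = 39
Lower bound = max(LB1, LB2) = max(37, 39) = 39

39


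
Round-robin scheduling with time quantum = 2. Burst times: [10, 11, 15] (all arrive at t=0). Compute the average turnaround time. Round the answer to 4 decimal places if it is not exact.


Time quantum = 2
Execution trace:
  J1 runs 2 units, time = 2
  J2 runs 2 units, time = 4
  J3 runs 2 units, time = 6
  J1 runs 2 units, time = 8
  J2 runs 2 units, time = 10
  J3 runs 2 units, time = 12
  J1 runs 2 units, time = 14
  J2 runs 2 units, time = 16
  J3 runs 2 units, time = 18
  J1 runs 2 units, time = 20
  J2 runs 2 units, time = 22
  J3 runs 2 units, time = 24
  J1 runs 2 units, time = 26
  J2 runs 2 units, time = 28
  J3 runs 2 units, time = 30
  J2 runs 1 units, time = 31
  J3 runs 2 units, time = 33
  J3 runs 2 units, time = 35
  J3 runs 1 units, time = 36
Finish times: [26, 31, 36]
Average turnaround = 93/3 = 31.0

31.0


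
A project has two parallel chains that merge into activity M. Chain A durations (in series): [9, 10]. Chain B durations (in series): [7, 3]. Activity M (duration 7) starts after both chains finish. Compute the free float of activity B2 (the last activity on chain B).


ES(B2) = sum of predecessors on chain B = 7
EF(B2) = ES + duration = 7 + 3 = 10
Successor of B2 is M. ES(M) = max(sum(A), sum(B)) = max(19, 10) = 19
Free float = ES(successor) - EF(current) = 19 - 10 = 9

9


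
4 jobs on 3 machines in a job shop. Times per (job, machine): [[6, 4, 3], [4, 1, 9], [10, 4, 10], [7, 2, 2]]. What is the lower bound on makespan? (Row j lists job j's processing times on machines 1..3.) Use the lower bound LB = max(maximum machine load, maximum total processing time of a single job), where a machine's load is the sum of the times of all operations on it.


Machine loads:
  Machine 1: 6 + 4 + 10 + 7 = 27
  Machine 2: 4 + 1 + 4 + 2 = 11
  Machine 3: 3 + 9 + 10 + 2 = 24
Max machine load = 27
Job totals:
  Job 1: 13
  Job 2: 14
  Job 3: 24
  Job 4: 11
Max job total = 24
Lower bound = max(27, 24) = 27

27


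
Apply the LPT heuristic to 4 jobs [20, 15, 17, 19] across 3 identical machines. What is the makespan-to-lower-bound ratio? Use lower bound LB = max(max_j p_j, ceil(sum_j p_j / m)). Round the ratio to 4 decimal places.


LPT order: [20, 19, 17, 15]
Machine loads after assignment: [20, 19, 32]
LPT makespan = 32
Lower bound = max(max_job, ceil(total/3)) = max(20, 24) = 24
Ratio = 32 / 24 = 1.3333

1.3333


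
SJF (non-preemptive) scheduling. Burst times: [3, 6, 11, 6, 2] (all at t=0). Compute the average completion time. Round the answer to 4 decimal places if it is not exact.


SJF order (ascending): [2, 3, 6, 6, 11]
Completion times:
  Job 1: burst=2, C=2
  Job 2: burst=3, C=5
  Job 3: burst=6, C=11
  Job 4: burst=6, C=17
  Job 5: burst=11, C=28
Average completion = 63/5 = 12.6

12.6


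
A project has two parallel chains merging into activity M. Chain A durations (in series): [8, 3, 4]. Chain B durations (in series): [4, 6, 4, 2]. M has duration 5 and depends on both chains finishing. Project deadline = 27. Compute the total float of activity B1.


Forward pass: ES(B1) = sum of predecessors on chain B = 0
EF = ES + duration = 0 + 4 = 4
Backward pass: LF(M) = deadline = 27; LS(M) = 27 - 5 = 22
LF(B1) = LS(M) - sum(successors on chain B) = 22 - 12 = 10
LS = LF - duration = 10 - 4 = 6
Total float = LS - ES = 6 - 0 = 6

6


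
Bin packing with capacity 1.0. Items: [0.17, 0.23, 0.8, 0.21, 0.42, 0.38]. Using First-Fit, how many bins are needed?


Place items sequentially using First-Fit:
  Item 0.17 -> new Bin 1
  Item 0.23 -> Bin 1 (now 0.4)
  Item 0.8 -> new Bin 2
  Item 0.21 -> Bin 1 (now 0.61)
  Item 0.42 -> new Bin 3
  Item 0.38 -> Bin 1 (now 0.99)
Total bins used = 3

3


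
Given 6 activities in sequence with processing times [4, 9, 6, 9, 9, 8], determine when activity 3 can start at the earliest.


Activity 3 starts after activities 1 through 2 complete.
Predecessor durations: [4, 9]
ES = 4 + 9 = 13

13


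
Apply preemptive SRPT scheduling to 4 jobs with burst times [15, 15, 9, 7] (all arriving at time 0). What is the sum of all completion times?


Since all jobs arrive at t=0, SRPT equals SPT ordering.
SPT order: [7, 9, 15, 15]
Completion times:
  Job 1: p=7, C=7
  Job 2: p=9, C=16
  Job 3: p=15, C=31
  Job 4: p=15, C=46
Total completion time = 7 + 16 + 31 + 46 = 100

100


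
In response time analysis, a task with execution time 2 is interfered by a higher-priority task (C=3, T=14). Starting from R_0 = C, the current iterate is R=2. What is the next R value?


R_next = C + ceil(R_prev / T_hp) * C_hp
ceil(2 / 14) = ceil(0.1429) = 1
Interference = 1 * 3 = 3
R_next = 2 + 3 = 5

5


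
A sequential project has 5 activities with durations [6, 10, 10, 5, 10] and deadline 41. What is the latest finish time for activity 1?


LF(activity 1) = deadline - sum of successor durations
Successors: activities 2 through 5 with durations [10, 10, 5, 10]
Sum of successor durations = 35
LF = 41 - 35 = 6

6


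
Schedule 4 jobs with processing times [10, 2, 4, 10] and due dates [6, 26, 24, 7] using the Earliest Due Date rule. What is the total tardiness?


Sort by due date (EDD order): [(10, 6), (10, 7), (4, 24), (2, 26)]
Compute completion times and tardiness:
  Job 1: p=10, d=6, C=10, tardiness=max(0,10-6)=4
  Job 2: p=10, d=7, C=20, tardiness=max(0,20-7)=13
  Job 3: p=4, d=24, C=24, tardiness=max(0,24-24)=0
  Job 4: p=2, d=26, C=26, tardiness=max(0,26-26)=0
Total tardiness = 17

17


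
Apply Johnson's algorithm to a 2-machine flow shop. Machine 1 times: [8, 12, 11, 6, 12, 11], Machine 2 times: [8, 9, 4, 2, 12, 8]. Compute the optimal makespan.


Apply Johnson's rule:
  Group 1 (a <= b): [(1, 8, 8), (5, 12, 12)]
  Group 2 (a > b): [(2, 12, 9), (6, 11, 8), (3, 11, 4), (4, 6, 2)]
Optimal job order: [1, 5, 2, 6, 3, 4]
Schedule:
  Job 1: M1 done at 8, M2 done at 16
  Job 5: M1 done at 20, M2 done at 32
  Job 2: M1 done at 32, M2 done at 41
  Job 6: M1 done at 43, M2 done at 51
  Job 3: M1 done at 54, M2 done at 58
  Job 4: M1 done at 60, M2 done at 62
Makespan = 62

62


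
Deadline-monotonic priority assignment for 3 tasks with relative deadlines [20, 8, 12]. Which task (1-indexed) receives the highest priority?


Sort tasks by relative deadline (ascending):
  Task 2: deadline = 8
  Task 3: deadline = 12
  Task 1: deadline = 20
Priority order (highest first): [2, 3, 1]
Highest priority task = 2

2


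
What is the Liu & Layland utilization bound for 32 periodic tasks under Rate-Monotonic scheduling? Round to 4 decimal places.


Compute 2^(1/32) = 1.0218971487
Subtract 1: 1.0218971487 - 1 = 0.0218971487
Multiply by n: 32 * 0.0218971487 = 0.7007087584
Round to 4 dp: 0.7007

0.7007


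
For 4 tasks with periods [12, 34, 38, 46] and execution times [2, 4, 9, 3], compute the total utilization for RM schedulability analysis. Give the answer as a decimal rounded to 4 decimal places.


Compute individual utilizations (exact fractions):
  Task 1: C/T = 2/12 = 1/6 (approx. 0.1667)
  Task 2: C/T = 4/34 = 2/17 (approx. 0.1176)
  Task 3: C/T = 9/38 (approx. 0.2368)
  Task 4: C/T = 3/46 (approx. 0.0652)
Total utilization U = 1/6 + 2/17 + 9/38 + 3/46 = 26137/44574
Rounded to 4 decimal places: U = 0.5864
RM (Liu & Layland) bound for 4 tasks = 0.756828; compare with U = 26137/44574 (approx. 0.586373)
U <= bound, so schedulable by RM sufficient condition.

0.5864


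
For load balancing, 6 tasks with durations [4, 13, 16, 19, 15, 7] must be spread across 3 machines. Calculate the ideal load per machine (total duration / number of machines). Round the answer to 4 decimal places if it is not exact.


Total processing time = 4 + 13 + 16 + 19 + 15 + 7 = 74
Number of machines = 3
Ideal balanced load = 74 / 3 = 24.6667

24.6667


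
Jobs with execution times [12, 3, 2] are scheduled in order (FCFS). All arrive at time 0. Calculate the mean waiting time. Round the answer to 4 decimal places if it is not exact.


FCFS order (as given): [12, 3, 2]
Waiting times:
  Job 1: wait = 0
  Job 2: wait = 12
  Job 3: wait = 15
Sum of waiting times = 27
Average waiting time = 27/3 = 9.0

9.0


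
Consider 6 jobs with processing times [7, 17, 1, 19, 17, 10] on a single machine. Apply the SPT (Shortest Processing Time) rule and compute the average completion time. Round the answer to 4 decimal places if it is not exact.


Sort jobs by processing time (SPT order): [1, 7, 10, 17, 17, 19]
Compute completion times sequentially:
  Job 1: processing = 1, completes at 1
  Job 2: processing = 7, completes at 8
  Job 3: processing = 10, completes at 18
  Job 4: processing = 17, completes at 35
  Job 5: processing = 17, completes at 52
  Job 6: processing = 19, completes at 71
Sum of completion times = 185
Average completion time = 185/6 = 30.8333

30.8333


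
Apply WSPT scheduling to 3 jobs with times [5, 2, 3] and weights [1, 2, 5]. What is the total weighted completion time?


Compute p/w ratios and sort ascending (WSPT): [(3, 5), (2, 2), (5, 1)]
Compute weighted completion times:
  Job (p=3,w=5): C=3, w*C=5*3=15
  Job (p=2,w=2): C=5, w*C=2*5=10
  Job (p=5,w=1): C=10, w*C=1*10=10
Total weighted completion time = 35

35


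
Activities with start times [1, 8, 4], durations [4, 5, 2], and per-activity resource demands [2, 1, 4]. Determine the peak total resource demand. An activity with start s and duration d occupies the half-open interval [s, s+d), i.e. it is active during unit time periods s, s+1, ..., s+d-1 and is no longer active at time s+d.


Each activity i is active on [start_i, start_i + duration_i).
Compute total resource usage per time slot:
  t=0: active resources = [], total = 0
  t=1: active resources = [2], total = 2
  t=2: active resources = [2], total = 2
  t=3: active resources = [2], total = 2
  t=4: active resources = [2, 4], total = 6
  t=5: active resources = [4], total = 4
  t=6: active resources = [], total = 0
  t=7: active resources = [], total = 0
  t=8: active resources = [1], total = 1
  t=9: active resources = [1], total = 1
  t=10: active resources = [1], total = 1
  t=11: active resources = [1], total = 1
  t=12: active resources = [1], total = 1
Peak resource demand = 6

6


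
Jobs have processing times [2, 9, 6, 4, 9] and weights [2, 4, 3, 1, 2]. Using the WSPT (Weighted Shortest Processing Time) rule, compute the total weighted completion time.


Compute p/w ratios and sort ascending (WSPT): [(2, 2), (6, 3), (9, 4), (4, 1), (9, 2)]
Compute weighted completion times:
  Job (p=2,w=2): C=2, w*C=2*2=4
  Job (p=6,w=3): C=8, w*C=3*8=24
  Job (p=9,w=4): C=17, w*C=4*17=68
  Job (p=4,w=1): C=21, w*C=1*21=21
  Job (p=9,w=2): C=30, w*C=2*30=60
Total weighted completion time = 177

177


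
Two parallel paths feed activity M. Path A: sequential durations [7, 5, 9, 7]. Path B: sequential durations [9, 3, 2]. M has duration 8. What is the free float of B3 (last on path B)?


ES(B3) = sum of predecessors on chain B = 12
EF(B3) = ES + duration = 12 + 2 = 14
Successor of B3 is M. ES(M) = max(sum(A), sum(B)) = max(28, 14) = 28
Free float = ES(successor) - EF(current) = 28 - 14 = 14

14


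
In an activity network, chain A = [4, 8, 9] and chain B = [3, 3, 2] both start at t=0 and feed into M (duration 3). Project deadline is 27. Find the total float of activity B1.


Forward pass: ES(B1) = sum of predecessors on chain B = 0
EF = ES + duration = 0 + 3 = 3
Backward pass: LF(M) = deadline = 27; LS(M) = 27 - 3 = 24
LF(B1) = LS(M) - sum(successors on chain B) = 24 - 5 = 19
LS = LF - duration = 19 - 3 = 16
Total float = LS - ES = 16 - 0 = 16

16


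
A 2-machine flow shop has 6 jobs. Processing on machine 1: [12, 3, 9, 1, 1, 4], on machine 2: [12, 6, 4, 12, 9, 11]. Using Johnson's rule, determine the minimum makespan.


Apply Johnson's rule:
  Group 1 (a <= b): [(4, 1, 12), (5, 1, 9), (2, 3, 6), (6, 4, 11), (1, 12, 12)]
  Group 2 (a > b): [(3, 9, 4)]
Optimal job order: [4, 5, 2, 6, 1, 3]
Schedule:
  Job 4: M1 done at 1, M2 done at 13
  Job 5: M1 done at 2, M2 done at 22
  Job 2: M1 done at 5, M2 done at 28
  Job 6: M1 done at 9, M2 done at 39
  Job 1: M1 done at 21, M2 done at 51
  Job 3: M1 done at 30, M2 done at 55
Makespan = 55

55


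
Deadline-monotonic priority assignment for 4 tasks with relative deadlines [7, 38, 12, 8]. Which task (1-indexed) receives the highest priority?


Sort tasks by relative deadline (ascending):
  Task 1: deadline = 7
  Task 4: deadline = 8
  Task 3: deadline = 12
  Task 2: deadline = 38
Priority order (highest first): [1, 4, 3, 2]
Highest priority task = 1

1


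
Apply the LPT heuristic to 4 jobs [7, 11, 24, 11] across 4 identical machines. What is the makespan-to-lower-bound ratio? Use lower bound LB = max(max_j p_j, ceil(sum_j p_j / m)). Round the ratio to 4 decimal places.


LPT order: [24, 11, 11, 7]
Machine loads after assignment: [24, 11, 11, 7]
LPT makespan = 24
Lower bound = max(max_job, ceil(total/4)) = max(24, 14) = 24
Ratio = 24 / 24 = 1.0

1.0


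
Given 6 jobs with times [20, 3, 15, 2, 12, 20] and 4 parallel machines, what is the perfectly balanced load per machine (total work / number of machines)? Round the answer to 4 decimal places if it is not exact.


Total processing time = 20 + 3 + 15 + 2 + 12 + 20 = 72
Number of machines = 4
Ideal balanced load = 72 / 4 = 18.0

18.0


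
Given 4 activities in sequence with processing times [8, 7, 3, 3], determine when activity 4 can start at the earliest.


Activity 4 starts after activities 1 through 3 complete.
Predecessor durations: [8, 7, 3]
ES = 8 + 7 + 3 = 18

18


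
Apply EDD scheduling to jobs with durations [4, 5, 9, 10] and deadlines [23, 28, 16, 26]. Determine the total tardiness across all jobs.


Sort by due date (EDD order): [(9, 16), (4, 23), (10, 26), (5, 28)]
Compute completion times and tardiness:
  Job 1: p=9, d=16, C=9, tardiness=max(0,9-16)=0
  Job 2: p=4, d=23, C=13, tardiness=max(0,13-23)=0
  Job 3: p=10, d=26, C=23, tardiness=max(0,23-26)=0
  Job 4: p=5, d=28, C=28, tardiness=max(0,28-28)=0
Total tardiness = 0

0


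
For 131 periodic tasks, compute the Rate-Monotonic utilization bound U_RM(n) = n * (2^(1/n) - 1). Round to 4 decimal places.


Compute 2^(1/131) = 1.0053052230
Subtract 1: 1.0053052230 - 1 = 0.0053052230
Multiply by n: 131 * 0.0053052230 = 0.6949842130
Round to 4 dp: 0.6950

0.6950


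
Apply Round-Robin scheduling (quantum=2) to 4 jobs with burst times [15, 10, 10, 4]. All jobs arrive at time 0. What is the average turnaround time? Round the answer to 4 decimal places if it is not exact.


Time quantum = 2
Execution trace:
  J1 runs 2 units, time = 2
  J2 runs 2 units, time = 4
  J3 runs 2 units, time = 6
  J4 runs 2 units, time = 8
  J1 runs 2 units, time = 10
  J2 runs 2 units, time = 12
  J3 runs 2 units, time = 14
  J4 runs 2 units, time = 16
  J1 runs 2 units, time = 18
  J2 runs 2 units, time = 20
  J3 runs 2 units, time = 22
  J1 runs 2 units, time = 24
  J2 runs 2 units, time = 26
  J3 runs 2 units, time = 28
  J1 runs 2 units, time = 30
  J2 runs 2 units, time = 32
  J3 runs 2 units, time = 34
  J1 runs 2 units, time = 36
  J1 runs 2 units, time = 38
  J1 runs 1 units, time = 39
Finish times: [39, 32, 34, 16]
Average turnaround = 121/4 = 30.25

30.25
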